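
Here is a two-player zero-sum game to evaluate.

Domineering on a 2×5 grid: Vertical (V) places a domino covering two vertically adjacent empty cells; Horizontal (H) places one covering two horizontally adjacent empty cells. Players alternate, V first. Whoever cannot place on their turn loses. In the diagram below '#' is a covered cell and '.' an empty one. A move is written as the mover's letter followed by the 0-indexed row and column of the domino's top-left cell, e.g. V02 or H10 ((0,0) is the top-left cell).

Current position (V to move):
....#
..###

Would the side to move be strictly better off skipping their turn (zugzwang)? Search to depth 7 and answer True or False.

zugzwang(....#/..###, V) = False

[....#/..###] V move#1: V00:-1/#...#/#.###, V01:+1/.#..#/.####*
[.#..#/.####] H move#2: H02:-1/.####/.####*
[.####/.####] V move#3: V00:+1/#####/#####*
[#####/#####] end (terminal -1, H#4); searched ....#/..### to 7
if V skipped the turn, H would face:
~ [....#/..###] H move#1: H00:+1/##..#/..###*, H01:-1/.##.#/..###, H02:-1/..###/..###, H10:+1/....#/#####
~ [##..#/..###] end (terminal -1, V#2); searched ....#/..### to 7
compare (V): move=+1 vs pass=-1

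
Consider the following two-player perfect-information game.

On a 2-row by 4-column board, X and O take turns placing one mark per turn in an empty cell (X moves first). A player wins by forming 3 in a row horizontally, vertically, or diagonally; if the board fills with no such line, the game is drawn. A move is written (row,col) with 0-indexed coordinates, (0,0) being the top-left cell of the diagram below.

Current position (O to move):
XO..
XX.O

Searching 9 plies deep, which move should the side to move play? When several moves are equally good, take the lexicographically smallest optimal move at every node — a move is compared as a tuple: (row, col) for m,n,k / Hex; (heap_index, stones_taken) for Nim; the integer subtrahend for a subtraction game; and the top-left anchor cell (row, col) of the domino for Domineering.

O's best at [XO../XX.O]: (1,2)

ply 1, O at XO../XX.O | (0,2)=-1→XOO./XX.O; (0,3)=-1→XO.O/XX.O; (1,2)=+0→XO../XXOO*
ply 2, X at XO../XXOO | (0,2)=+0→XOX./XXOO*; (0,3)=+0→XO.X/XXOO
ply 3, O at XOX./XXOO | (0,3)=+0→XOXO/XXOO*
ply 4: XOXO/XXOO is terminal +0 (X); from XO../XX.O depth 9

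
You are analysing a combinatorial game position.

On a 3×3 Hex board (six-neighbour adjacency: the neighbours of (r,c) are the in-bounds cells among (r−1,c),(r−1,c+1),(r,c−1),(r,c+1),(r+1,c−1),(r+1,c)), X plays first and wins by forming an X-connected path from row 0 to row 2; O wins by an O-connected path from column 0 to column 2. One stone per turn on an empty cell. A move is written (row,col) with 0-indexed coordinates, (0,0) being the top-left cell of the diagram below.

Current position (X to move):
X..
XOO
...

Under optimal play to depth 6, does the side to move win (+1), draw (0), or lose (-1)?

[X../XOO/...] X move#1: (0,1):-1/XX./XOO/..., (0,2):-1/X.X/XOO/..., (2,0):+1/X../XOO/X..*, (2,1):-1/X../XOO/.X., (2,2):-1/X../XOO/..X
[X../XOO/X..] end (terminal -1, O#2); searched X../XOO/... to 6

value(X../XOO/..., X) = +1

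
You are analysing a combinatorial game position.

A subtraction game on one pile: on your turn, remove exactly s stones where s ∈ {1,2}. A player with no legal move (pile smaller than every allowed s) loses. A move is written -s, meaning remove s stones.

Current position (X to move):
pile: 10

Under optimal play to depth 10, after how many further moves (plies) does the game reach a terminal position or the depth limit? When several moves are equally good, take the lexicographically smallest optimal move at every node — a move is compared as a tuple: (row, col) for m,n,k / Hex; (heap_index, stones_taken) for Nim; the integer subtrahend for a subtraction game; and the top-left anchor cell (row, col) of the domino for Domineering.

PV length from [10]: 7 plies

[10] X move#1: -1:+1/9*, -2:-1/8
[9] O move#2: -1:-1/8*, -2:-1/7
[8] X move#3: -1:-1/7, -2:+1/6*
[6] O move#4: -1:-1/5*, -2:-1/4
[5] X move#5: -1:-1/4, -2:+1/3*
[3] O move#6: -1:-1/2*, -2:-1/1
[2] X move#7: -1:-1/1, -2:+1/0*
[0] end (terminal -1, O#8); searched 10 to 10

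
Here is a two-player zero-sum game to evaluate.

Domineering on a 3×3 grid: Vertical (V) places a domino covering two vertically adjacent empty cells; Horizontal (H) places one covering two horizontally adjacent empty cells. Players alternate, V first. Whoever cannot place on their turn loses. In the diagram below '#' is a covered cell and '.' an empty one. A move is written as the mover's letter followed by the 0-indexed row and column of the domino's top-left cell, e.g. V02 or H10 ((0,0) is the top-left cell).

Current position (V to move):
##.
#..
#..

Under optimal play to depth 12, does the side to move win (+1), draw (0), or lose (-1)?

ply 1, V at ##./#../#.. | V02=-1→###/#.#/#..; V11=+1→##./##./##.*; V12=+1→##./#.#/#.#
ply 2: ##./##./##. is terminal -1 (H); from ##./#../#.. depth 12

value(##./#../#.., V) = +1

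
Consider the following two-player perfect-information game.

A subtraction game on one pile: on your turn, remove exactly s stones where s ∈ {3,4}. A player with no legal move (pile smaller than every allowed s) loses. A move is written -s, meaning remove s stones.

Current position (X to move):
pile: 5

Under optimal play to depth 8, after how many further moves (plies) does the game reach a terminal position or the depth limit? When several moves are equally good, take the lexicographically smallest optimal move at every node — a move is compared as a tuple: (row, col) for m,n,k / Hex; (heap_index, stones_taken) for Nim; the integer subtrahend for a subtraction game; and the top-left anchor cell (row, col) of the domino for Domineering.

p1 X@[5]: -3[2]+1* -4[1]+1
p2 O@[2] terminal -1; root [5] d8

PV length from [5]: 1 ply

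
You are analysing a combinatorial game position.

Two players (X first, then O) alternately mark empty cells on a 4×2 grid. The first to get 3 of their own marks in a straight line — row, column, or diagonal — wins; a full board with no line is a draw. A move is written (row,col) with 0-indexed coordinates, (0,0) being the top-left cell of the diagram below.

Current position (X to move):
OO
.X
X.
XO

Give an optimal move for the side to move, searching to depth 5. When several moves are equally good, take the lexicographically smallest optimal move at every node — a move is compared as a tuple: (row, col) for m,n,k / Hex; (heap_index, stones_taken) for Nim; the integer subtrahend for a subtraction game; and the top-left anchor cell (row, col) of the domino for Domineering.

ply 1, X at OO/.X/X./XO | (1,0)=+1→OO/XX/X./XO*; (2,1)=+0→OO/.X/XX/XO
ply 2: OO/XX/X./XO is terminal -1 (O); from OO/.X/X./XO depth 5

X's best at [OO/.X/X./XO]: (1,0)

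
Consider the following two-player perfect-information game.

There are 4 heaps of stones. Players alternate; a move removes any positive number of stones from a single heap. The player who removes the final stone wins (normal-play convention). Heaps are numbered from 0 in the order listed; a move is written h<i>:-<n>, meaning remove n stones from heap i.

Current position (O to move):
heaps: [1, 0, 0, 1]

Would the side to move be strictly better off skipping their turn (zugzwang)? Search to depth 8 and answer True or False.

p1 O@[(1,0,0,1)]: h0:-1[(0,0,0,1)]-1* h3:-1[(1,0,0,0)]-1
p2 X@[(0,0,0,1)]: h3:-1[(0,0,0,0)]+1*
p3 O@[(0,0,0,0)] terminal -1; root [(1,0,0,1)] d8
pass branch (X moves first from the same position):
  | p1 X@[(1,0,0,1)]: h0:-1[(0,0,0,1)]-1* h3:-1[(1,0,0,0)]-1
  | p2 O@[(0,0,0,1)]: h3:-1[(0,0,0,0)]+1*
  | p3 X@[(0,0,0,0)] terminal -1; root [(1,0,0,1)] d8
O moving scores -1; O passing scores +1

zugzwang((1,0,0,1), O) = True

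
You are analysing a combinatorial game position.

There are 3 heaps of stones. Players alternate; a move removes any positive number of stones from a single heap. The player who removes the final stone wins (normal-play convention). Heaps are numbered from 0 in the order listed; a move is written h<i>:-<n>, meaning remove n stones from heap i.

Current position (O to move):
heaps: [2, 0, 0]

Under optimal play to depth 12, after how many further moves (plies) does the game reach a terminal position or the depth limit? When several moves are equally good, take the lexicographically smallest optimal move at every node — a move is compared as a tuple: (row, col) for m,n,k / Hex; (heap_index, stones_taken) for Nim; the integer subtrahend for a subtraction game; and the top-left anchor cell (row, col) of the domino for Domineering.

PV length from [(2,0,0)]: 1 ply

[(2,0,0)] O move#1: h0:-1:-1/(1,0,0), h0:-2:+1/(0,0,0)*
[(0,0,0)] end (terminal -1, X#2); searched (2,0,0) to 12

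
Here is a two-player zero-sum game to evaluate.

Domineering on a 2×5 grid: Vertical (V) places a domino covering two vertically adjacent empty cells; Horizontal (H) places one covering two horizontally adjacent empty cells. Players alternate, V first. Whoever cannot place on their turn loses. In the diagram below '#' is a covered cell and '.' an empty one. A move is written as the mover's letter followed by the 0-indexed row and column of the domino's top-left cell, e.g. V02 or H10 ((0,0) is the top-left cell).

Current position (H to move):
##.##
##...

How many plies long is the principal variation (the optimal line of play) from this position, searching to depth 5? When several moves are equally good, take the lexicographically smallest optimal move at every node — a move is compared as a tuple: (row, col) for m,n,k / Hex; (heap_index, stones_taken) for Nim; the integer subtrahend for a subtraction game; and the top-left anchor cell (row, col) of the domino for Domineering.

PV length from [##.##/##...]: 1 ply

ply 1, H at ##.##/##... | H12=+1→##.##/####.*; H13=-1→##.##/##.##
ply 2: ##.##/####. is terminal -1 (V); from ##.##/##... depth 5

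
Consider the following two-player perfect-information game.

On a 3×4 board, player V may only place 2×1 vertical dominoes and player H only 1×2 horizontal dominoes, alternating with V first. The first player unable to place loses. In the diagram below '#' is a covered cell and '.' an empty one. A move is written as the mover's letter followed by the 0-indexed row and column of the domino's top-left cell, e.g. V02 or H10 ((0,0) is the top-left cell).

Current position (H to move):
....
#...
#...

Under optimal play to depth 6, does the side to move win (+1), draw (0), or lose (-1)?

value(..../#.../#..., H) = +1

[..../#.../#...] H move#1: H00:-1/##../#.../#..., H01:-1/.##./#.../#..., H02:-1/..##/#.../#..., H11:+1/..../###./#...*, H12:+1/..../#.##/#..., H21:-1/..../#.../###., H22:-1/..../#.../#.##
[..../###./#...] V move#2: V03:-1/...#/####/#...*, V13:-1/..../####/#..#
[...#/####/#...] H move#3: H00:+1/##.#/####/#...*, H01:+1/.###/####/#..., H21:+1/...#/####/###., H22:+1/...#/####/#.##
[##.#/####/#...] end (terminal -1, V#4); searched ..../#.../#... to 6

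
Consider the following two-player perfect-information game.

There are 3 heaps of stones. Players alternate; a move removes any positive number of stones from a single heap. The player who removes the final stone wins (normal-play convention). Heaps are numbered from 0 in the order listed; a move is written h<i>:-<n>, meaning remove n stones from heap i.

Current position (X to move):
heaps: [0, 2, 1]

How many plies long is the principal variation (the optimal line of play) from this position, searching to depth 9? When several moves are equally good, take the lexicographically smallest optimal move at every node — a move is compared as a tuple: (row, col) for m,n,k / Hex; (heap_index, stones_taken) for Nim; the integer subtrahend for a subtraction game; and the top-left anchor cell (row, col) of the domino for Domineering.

PV length from [(0,2,1)]: 3 plies

ply 1, X at (0,2,1) | h1:-1=+1→(0,1,1)*; h1:-2=-1→(0,0,1); h2:-1=-1→(0,2,0)
ply 2, O at (0,1,1) | h1:-1=-1→(0,0,1)*; h2:-1=-1→(0,1,0)
ply 3, X at (0,0,1) | h2:-1=+1→(0,0,0)*
ply 4: (0,0,0) is terminal -1 (O); from (0,2,1) depth 9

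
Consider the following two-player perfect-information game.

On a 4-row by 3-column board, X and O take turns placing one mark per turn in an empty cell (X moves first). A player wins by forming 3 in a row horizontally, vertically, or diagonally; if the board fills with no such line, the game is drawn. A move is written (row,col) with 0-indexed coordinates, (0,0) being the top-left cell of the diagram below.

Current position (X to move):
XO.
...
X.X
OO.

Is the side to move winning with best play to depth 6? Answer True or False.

[XO./.../X.X/OO.] X move#1: (0,2):-1/XOX/.../X.X/OO., (1,0):+1/XO./X../X.X/OO.*, (1,1):+1/XO./.X./X.X/OO., (1,2):-1/XO./..X/X.X/OO., (2,1):+1/XO./.../XXX/OO., (3,2):+1/XO./.../X.X/OOX
[XO./X../X.X/OO.] end (terminal -1, O#2); searched XO./.../X.X/OO. to 6

X winning at [XO./.../X.X/OO.]: True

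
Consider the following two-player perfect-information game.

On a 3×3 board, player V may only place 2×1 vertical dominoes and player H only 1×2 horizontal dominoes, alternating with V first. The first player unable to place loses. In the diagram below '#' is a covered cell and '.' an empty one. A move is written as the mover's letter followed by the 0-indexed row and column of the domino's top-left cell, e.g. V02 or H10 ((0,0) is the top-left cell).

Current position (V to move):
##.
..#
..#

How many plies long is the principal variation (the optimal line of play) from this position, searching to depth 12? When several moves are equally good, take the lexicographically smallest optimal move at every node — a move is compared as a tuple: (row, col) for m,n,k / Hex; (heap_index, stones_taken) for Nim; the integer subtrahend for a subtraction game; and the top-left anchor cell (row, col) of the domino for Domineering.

ply 1, V at ##./..#/..# | V10=+1→##./#.#/#.#*; V11=+1→##./.##/.##
ply 2: ##./#.#/#.# is terminal -1 (H); from ##./..#/..# depth 12

PV length from [##./..#/..#]: 1 ply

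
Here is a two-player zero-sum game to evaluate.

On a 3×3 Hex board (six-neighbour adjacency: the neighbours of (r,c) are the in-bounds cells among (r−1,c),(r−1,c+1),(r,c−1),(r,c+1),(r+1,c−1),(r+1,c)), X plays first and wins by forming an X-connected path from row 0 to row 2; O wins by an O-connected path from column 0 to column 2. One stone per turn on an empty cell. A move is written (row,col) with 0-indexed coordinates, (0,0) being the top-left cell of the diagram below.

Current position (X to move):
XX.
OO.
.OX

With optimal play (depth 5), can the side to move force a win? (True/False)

p1 X@[XX./OO./.OX]: (0,2)[XXX/OO./.OX]-1* (1,2)[XX./OOX/.OX]-1 (2,0)[XX./OO./XOX]-1
p2 O@[XXX/OO./.OX]: (1,2)[XXX/OOO/.OX]+1* (2,0)[XXX/OO./OOX]-1
p3 X@[XXX/OOO/.OX] terminal -1; root [XX./OO./.OX] d5

X winning at [XX./OO./.OX]: False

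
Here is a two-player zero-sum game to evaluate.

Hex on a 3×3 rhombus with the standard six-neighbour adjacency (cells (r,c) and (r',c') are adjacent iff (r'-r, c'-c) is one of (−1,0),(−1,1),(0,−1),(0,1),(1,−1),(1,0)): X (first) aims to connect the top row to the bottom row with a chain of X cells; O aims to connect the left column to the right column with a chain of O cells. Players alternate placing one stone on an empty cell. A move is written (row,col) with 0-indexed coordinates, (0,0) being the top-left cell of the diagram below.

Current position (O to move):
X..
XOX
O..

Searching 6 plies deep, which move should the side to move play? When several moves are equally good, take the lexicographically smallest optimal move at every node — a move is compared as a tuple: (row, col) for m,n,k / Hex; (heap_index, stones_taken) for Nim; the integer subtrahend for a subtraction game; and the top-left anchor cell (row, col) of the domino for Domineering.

O's best at [X../XOX/O..]: (0,2)

ply 1, O at X../XOX/O.. | (0,1)=-1→XO./XOX/O..; (0,2)=+1→X.O/XOX/O..*; (2,1)=+1→X../XOX/OO.; (2,2)=+1→X../XOX/O.O
ply 2: X.O/XOX/O.. is terminal -1 (X); from X../XOX/O.. depth 6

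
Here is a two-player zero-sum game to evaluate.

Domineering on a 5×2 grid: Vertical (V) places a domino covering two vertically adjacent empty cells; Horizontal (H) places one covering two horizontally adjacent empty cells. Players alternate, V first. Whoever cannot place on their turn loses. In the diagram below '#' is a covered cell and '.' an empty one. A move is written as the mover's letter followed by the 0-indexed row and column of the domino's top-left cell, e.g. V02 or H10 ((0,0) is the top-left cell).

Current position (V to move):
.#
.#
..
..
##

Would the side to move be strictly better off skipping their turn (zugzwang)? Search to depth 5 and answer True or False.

ply 1, V at .#/.#/../../## | V00=-1→##/##/../../##; V10=-1→.#/##/#./../##; V20=+1→.#/.#/#./#./##*; V21=+1→.#/.#/.#/.#/##
ply 2: .#/.#/#./#./## is terminal -1 (H); from .#/.#/../../## depth 5
if V skipped the turn, H would face:
~ ply 1, H at .#/.#/../../## | H20=+1→.#/.#/##/../##*; H30=-1→.#/.#/../##/##
~ ply 2, V at .#/.#/##/../## | V00=-1→##/##/##/../##*
~ ply 3, H at ##/##/##/../## | H30=+1→##/##/##/##/##*
~ ply 4: ##/##/##/##/## is terminal -1 (V); from .#/.#/../../## depth 5
compare (V): move=+1 vs pass=-1

zugzwang(.#/.#/../../##, V) = False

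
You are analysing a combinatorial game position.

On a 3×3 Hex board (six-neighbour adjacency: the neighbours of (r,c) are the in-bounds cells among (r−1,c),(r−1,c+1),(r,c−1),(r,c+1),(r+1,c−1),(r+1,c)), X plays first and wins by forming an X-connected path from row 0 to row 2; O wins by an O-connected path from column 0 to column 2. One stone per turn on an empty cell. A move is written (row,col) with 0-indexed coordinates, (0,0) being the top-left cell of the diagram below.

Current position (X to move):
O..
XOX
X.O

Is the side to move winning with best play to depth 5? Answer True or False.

X winning at [O../XOX/X.O]: True

p1 X@[O../XOX/X.O]: (0,1)[OX./XOX/X.O]+1* (0,2)[O.X/XOX/X.O]+1 (2,1)[O../XOX/XXO]+1
p2 O@[OX./XOX/X.O] terminal -1; root [O../XOX/X.O] d5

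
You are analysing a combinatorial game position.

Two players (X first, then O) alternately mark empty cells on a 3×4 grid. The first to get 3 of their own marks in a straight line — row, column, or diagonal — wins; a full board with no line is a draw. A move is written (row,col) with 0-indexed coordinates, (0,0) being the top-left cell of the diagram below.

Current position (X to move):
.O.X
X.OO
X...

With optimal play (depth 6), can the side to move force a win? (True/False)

ply 1, X at .O.X/X.OO/X... | (0,0)=+1→XO.X/X.OO/X...*; (0,2)=-1→.OXX/X.OO/X...; (1,1)=-1→.O.X/XXOO/X...; (2,1)=-1→.O.X/X.OO/XX..; (2,2)=-1→.O.X/X.OO/X.X.; (2,3)=-1→.O.X/X.OO/X..X
ply 2: XO.X/X.OO/X... is terminal -1 (O); from .O.X/X.OO/X... depth 6

X winning at [.O.X/X.OO/X...]: True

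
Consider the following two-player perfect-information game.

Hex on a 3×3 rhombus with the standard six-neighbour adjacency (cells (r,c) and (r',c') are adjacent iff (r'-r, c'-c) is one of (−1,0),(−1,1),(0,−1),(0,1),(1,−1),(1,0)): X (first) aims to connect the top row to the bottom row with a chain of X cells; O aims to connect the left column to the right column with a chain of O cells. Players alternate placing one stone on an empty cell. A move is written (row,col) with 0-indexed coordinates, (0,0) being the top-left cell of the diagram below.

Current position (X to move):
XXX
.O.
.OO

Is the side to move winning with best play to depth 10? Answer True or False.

[XXX/.O./.OO] X move#1: (1,0):-1/XXX/XO./.OO*, (1,2):-1/XXX/.OX/.OO, (2,0):-1/XXX/.O./XOO
[XXX/XO./.OO] O move#2: (1,2):-1/XXX/XOO/.OO, (2,0):+1/XXX/XO./OOO*
[XXX/XO./OOO] end (terminal -1, X#3); searched XXX/.O./.OO to 10

X winning at [XXX/.O./.OO]: False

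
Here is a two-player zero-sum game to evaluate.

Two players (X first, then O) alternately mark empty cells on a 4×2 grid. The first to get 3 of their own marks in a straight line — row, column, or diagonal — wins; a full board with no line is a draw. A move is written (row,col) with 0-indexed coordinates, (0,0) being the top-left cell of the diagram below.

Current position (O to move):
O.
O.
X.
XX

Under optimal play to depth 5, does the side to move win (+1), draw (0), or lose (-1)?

[O./O./X./XX] O move#1: (0,1):+0/OO/O./X./XX*, (1,1):+0/O./OO/X./XX, (2,1):+0/O./O./XO/XX
[OO/O./X./XX] X move#2: (1,1):+0/OO/OX/X./XX*, (2,1):+0/OO/O./XX/XX
[OO/OX/X./XX] O move#3: (2,1):+0/OO/OX/XO/XX*
[OO/OX/XO/XX] end (terminal +0, X#4); searched O./O./X./XX to 5

value(O./O./X./XX, O) = 0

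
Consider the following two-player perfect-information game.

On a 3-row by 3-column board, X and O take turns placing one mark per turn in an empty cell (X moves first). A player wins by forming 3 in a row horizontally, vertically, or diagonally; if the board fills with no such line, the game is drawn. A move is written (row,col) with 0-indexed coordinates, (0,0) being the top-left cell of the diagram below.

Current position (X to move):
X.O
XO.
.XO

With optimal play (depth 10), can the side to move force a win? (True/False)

X winning at [X.O/XO./.XO]: True

p1 X@[X.O/XO./.XO]: (0,1)[XXO/XO./.XO]-1 (1,2)[X.O/XOX/.XO]-1 (2,0)[X.O/XO./XXO]+1*
p2 O@[X.O/XO./XXO] terminal -1; root [X.O/XO./.XO] d10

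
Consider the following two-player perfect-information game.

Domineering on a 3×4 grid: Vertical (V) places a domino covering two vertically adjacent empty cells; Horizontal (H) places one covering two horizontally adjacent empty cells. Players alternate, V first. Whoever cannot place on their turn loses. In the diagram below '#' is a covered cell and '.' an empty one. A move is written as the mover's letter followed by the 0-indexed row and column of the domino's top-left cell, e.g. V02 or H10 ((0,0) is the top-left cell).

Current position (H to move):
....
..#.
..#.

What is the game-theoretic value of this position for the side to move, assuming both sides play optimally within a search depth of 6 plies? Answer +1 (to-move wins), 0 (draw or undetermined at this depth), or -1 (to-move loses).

value(..../..#./..#., H) = +1

ply 1, H at ..../..#./..#. | H00=-1→##../..#./..#.; H01=-1→.##./..#./..#.; H02=-1→..##/..#./..#.; H10=+1→..../###./..#.*; H20=-1→..../..#./###.
ply 2, V at ..../###./..#. | V03=-1→...#/####/..#.*; V13=-1→..../####/..##
ply 3, H at ...#/####/..#. | H00=+1→##.#/####/..#.*; H01=+1→.###/####/..#.; H20=+1→...#/####/###.
ply 4: ##.#/####/..#. is terminal -1 (V); from ..../..#./..#. depth 6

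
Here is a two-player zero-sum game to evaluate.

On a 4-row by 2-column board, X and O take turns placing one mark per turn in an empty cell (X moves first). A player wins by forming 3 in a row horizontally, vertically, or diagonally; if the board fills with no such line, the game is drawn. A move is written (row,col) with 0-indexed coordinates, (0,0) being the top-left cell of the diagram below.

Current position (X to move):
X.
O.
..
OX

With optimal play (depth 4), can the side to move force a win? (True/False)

X winning at [X./O./../OX]: False

[X./O./../OX] X move#1: (0,1):-1/XX/O./../OX, (1,1):-1/X./OX/../OX, (2,0):+0/X./O./X./OX*, (2,1):-1/X./O./.X/OX
[X./O./X./OX] O move#2: (0,1):+0/XO/O./X./OX*, (1,1):+0/X./OO/X./OX, (2,1):+0/X./O./XO/OX
[XO/O./X./OX] X move#3: (1,1):+0/XO/OX/X./OX*, (2,1):+0/XO/O./XX/OX
[XO/OX/X./OX] O move#4: (2,1):+0/XO/OX/XO/OX*
[XO/OX/XO/OX] end (terminal +0, X#5); searched X./O./../OX to 4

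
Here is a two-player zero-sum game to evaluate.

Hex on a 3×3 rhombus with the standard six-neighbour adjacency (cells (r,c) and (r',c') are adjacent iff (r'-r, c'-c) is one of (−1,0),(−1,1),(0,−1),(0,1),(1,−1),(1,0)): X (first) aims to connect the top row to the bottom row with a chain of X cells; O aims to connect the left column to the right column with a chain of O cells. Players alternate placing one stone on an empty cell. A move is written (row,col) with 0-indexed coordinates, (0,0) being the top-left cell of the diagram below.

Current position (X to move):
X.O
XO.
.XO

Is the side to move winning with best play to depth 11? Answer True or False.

[X.O/XO./.XO] X move#1: (0,1):-1/XXO/XO./.XO, (1,2):-1/X.O/XOX/.XO, (2,0):+1/X.O/XO./XXO*
[X.O/XO./XXO] end (terminal -1, O#2); searched X.O/XO./.XO to 11

X winning at [X.O/XO./.XO]: True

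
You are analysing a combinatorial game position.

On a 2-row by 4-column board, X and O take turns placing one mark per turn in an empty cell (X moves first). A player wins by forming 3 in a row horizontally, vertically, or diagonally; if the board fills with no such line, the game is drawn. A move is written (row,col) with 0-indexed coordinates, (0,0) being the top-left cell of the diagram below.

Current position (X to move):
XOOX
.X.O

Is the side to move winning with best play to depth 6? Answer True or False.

ply 1, X at XOOX/.X.O | (1,0)=+0→XOOX/XX.O*; (1,2)=+0→XOOX/.XXO
ply 2, O at XOOX/XX.O | (1,2)=+0→XOOX/XXOO*
ply 3: XOOX/XXOO is terminal +0 (X); from XOOX/.X.O depth 6

X winning at [XOOX/.X.O]: False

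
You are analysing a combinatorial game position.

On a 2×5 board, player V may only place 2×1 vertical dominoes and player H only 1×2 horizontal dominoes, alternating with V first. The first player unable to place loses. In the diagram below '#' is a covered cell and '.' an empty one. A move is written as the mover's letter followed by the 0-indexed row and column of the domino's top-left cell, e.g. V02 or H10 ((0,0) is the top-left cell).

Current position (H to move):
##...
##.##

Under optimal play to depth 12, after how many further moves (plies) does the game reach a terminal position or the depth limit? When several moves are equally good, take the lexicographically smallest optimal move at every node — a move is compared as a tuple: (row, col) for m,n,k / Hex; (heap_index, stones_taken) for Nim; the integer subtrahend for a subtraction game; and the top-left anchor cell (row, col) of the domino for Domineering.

ply 1, H at ##.../##.## | H02=+1→####./##.##*; H03=-1→##.##/##.##
ply 2: ####./##.## is terminal -1 (V); from ##.../##.## depth 12

PV length from [##.../##.##]: 1 ply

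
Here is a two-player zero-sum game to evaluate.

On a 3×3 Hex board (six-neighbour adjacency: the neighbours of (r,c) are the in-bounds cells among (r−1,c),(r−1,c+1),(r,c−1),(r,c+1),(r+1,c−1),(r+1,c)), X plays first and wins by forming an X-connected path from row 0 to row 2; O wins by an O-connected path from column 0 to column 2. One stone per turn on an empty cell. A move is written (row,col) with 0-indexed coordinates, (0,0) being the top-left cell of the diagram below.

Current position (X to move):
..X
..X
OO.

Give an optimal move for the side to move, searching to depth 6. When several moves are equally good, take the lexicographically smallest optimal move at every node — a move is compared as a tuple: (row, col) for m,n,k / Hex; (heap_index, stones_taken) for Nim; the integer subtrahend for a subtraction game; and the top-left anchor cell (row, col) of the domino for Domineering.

p1 X@[..X/..X/OO.]: (0,0)[X.X/..X/OO.]-1 (0,1)[.XX/..X/OO.]-1 (1,0)[..X/X.X/OO.]-1 (1,1)[..X/.XX/OO.]-1 (2,2)[..X/..X/OOX]+1*
p2 O@[..X/..X/OOX] terminal -1; root [..X/..X/OO.] d6

X's best at [..X/..X/OO.]: (2,2)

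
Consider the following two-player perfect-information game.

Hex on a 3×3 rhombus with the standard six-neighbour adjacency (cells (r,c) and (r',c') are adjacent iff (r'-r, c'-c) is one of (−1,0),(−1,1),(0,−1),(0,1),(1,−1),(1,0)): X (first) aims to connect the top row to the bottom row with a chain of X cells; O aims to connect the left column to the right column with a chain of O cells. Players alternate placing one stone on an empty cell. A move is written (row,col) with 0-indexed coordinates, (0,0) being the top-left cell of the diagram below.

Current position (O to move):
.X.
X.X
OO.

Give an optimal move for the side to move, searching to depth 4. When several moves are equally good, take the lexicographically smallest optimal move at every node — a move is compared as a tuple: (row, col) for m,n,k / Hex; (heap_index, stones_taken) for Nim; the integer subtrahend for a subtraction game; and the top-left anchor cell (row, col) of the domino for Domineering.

p1 O@[.X./X.X/OO.]: (0,0)[OX./X.X/OO.]-1 (0,2)[.XO/X.X/OO.]+1* (1,1)[.X./XOX/OO.]+1 (2,2)[.X./X.X/OOO]+1
p2 X@[.XO/X.X/OO.]: (0,0)[XXO/X.X/OO.]-1* (1,1)[.XO/XXX/OO.]-1 (2,2)[.XO/X.X/OOX]-1
p3 O@[XXO/X.X/OO.]: (1,1)[XXO/XOX/OO.]+1* (2,2)[XXO/X.X/OOO]+1
p4 X@[XXO/XOX/OO.] terminal -1; root [.X./X.X/OO.] d4

O's best at [.X./X.X/OO.]: (0,2)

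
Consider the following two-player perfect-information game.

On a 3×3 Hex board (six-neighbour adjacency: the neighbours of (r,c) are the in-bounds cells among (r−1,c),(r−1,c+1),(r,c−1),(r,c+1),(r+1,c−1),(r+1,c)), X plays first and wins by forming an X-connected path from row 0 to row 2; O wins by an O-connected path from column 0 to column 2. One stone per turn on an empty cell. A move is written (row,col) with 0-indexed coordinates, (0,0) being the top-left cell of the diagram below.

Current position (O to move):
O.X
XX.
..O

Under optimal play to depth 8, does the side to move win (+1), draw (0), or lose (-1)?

p1 O@[O.X/XX./..O]: (0,1)[OOX/XX./..O]-1* (1,2)[O.X/XXO/..O]-1 (2,0)[O.X/XX./O.O]-1 (2,1)[O.X/XX./.OO]-1
p2 X@[OOX/XX./..O]: (1,2)[OOX/XXX/..O]+1* (2,0)[OOX/XX./X.O]+1 (2,1)[OOX/XX./.XO]+1
p3 O@[OOX/XXX/..O]: (2,0)[OOX/XXX/O.O]-1* (2,1)[OOX/XXX/.OO]-1
p4 X@[OOX/XXX/O.O]: (2,1)[OOX/XXX/OXO]+1*
p5 O@[OOX/XXX/OXO] terminal -1; root [O.X/XX./..O] d8

value(O.X/XX./..O, O) = -1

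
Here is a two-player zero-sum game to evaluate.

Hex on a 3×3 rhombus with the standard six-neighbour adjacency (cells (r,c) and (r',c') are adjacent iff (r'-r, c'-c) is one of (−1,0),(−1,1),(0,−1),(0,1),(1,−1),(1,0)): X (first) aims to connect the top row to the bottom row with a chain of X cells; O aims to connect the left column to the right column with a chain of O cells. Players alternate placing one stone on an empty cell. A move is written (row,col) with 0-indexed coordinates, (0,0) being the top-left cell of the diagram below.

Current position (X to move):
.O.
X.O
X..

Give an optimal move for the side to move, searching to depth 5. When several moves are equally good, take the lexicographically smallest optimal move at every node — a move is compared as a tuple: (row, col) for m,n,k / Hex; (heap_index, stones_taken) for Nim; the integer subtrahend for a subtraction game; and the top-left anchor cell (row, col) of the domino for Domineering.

p1 X@[.O./X.O/X..]: (0,0)[XO./X.O/X..]+1* (0,2)[.OX/X.O/X..]+1 (1,1)[.O./XXO/X..]+1 (2,1)[.O./X.O/XX.]-1 (2,2)[.O./X.O/X.X]-1
p2 O@[XO./X.O/X..] terminal -1; root [.O./X.O/X..] d5

X's best at [.O./X.O/X..]: (0,0)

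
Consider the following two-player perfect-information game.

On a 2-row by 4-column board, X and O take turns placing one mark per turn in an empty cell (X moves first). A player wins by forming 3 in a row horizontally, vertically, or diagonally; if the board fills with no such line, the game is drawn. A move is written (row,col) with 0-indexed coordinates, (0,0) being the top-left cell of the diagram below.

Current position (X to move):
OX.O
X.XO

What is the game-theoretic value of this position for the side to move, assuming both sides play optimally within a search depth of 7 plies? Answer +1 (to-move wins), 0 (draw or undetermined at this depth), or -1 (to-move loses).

value(OX.O/X.XO, X) = +1

ply 1, X at OX.O/X.XO | (0,2)=+0→OXXO/X.XO; (1,1)=+1→OX.O/XXXO*
ply 2: OX.O/XXXO is terminal -1 (O); from OX.O/X.XO depth 7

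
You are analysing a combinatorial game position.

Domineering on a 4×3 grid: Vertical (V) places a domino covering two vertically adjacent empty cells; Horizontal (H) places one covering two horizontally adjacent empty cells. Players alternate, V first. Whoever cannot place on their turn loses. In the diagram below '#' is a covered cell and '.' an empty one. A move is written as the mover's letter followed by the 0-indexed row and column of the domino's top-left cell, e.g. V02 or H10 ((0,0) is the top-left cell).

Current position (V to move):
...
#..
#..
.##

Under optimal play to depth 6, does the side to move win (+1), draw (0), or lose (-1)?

value(.../#../#../.##, V) = +1

p1 V@[.../#../#../.##]: V01[.#./##./#../.##]+1* V02[..#/#.#/#../.##]+1 V11[.../##./##./.##]+1 V12[.../#.#/#.#/.##]+1
p2 H@[.#./##./#../.##]: H21[.#./##./###/.##]-1*
p3 V@[.#./##./###/.##]: V02[.##/###/###/.##]+1*
p4 H@[.##/###/###/.##] terminal -1; root [.../#../#../.##] d6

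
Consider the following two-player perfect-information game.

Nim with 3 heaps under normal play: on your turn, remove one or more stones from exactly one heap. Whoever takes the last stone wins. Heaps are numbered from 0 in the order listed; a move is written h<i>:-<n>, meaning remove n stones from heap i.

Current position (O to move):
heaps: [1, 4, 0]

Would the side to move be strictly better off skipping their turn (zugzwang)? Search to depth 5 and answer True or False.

ply 1, O at (1,4,0) | h0:-1=-1→(0,4,0); h1:-1=-1→(1,3,0); h1:-2=-1→(1,2,0); h1:-3=+1→(1,1,0)*; h1:-4=-1→(1,0,0)
ply 2, X at (1,1,0) | h0:-1=-1→(0,1,0)*; h1:-1=-1→(1,0,0)
ply 3, O at (0,1,0) | h1:-1=+1→(0,0,0)*
ply 4: (0,0,0) is terminal -1 (X); from (1,4,0) depth 5
if O skipped the turn, X would face:
~ ply 1, X at (1,4,0) | h0:-1=-1→(0,4,0); h1:-1=-1→(1,3,0); h1:-2=-1→(1,2,0); h1:-3=+1→(1,1,0)*; h1:-4=-1→(1,0,0)
~ ply 2, O at (1,1,0) | h0:-1=-1→(0,1,0)*; h1:-1=-1→(1,0,0)
~ ply 3, X at (0,1,0) | h1:-1=+1→(0,0,0)*
~ ply 4: (0,0,0) is terminal -1 (O); from (1,4,0) depth 5
compare (O): move=+1 vs pass=-1

zugzwang((1,4,0), O) = False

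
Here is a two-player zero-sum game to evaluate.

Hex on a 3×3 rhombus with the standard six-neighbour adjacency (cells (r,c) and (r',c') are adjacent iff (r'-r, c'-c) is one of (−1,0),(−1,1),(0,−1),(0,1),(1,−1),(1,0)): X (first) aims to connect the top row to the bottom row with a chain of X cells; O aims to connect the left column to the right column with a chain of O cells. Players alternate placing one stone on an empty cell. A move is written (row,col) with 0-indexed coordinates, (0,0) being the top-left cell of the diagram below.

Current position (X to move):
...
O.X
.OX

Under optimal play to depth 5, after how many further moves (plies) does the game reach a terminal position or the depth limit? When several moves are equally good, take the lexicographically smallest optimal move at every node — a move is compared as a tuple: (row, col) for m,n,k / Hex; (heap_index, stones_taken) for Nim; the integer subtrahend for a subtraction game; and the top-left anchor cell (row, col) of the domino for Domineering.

p1 X@[.../O.X/.OX]: (0,0)[X../O.X/.OX]-1 (0,1)[.X./O.X/.OX]+1* (0,2)[..X/O.X/.OX]+1 (1,1)[.../OXX/.OX]+1 (2,0)[.../O.X/XOX]-1
p2 O@[.X./O.X/.OX]: (0,0)[OX./O.X/.OX]-1* (0,2)[.XO/O.X/.OX]-1 (1,1)[.X./OOX/.OX]-1 (2,0)[.X./O.X/OOX]-1
p3 X@[OX./O.X/.OX]: (0,2)[OXX/O.X/.OX]+1* (1,1)[OX./OXX/.OX]+1 (2,0)[OX./O.X/XOX]+1
p4 O@[OXX/O.X/.OX] terminal -1; root [.../O.X/.OX] d5

PV length from [.../O.X/.OX]: 3 plies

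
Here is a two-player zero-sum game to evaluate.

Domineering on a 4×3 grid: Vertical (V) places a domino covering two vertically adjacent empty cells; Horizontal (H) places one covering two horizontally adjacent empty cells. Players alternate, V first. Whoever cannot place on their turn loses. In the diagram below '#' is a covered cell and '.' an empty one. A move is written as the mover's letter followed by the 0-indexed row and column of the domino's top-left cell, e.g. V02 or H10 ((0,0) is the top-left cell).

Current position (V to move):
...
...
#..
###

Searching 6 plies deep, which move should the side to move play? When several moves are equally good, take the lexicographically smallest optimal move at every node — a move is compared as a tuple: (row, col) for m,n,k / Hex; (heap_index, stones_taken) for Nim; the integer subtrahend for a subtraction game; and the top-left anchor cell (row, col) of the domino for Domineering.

V's best at [.../.../#../###]: V01

ply 1, V at .../.../#../### | V00=-1→#../#../#../###; V01=+1→.#./.#./#../###*; V02=-1→..#/..#/#../###; V11=+1→.../.#./##./###; V12=-1→.../..#/#.#/###
ply 2, H at .#./.#./#../### | H21=-1→.#./.#./###/###*
ply 3, V at .#./.#./###/### | V00=+1→##./##./###/###*; V02=+1→.##/.##/###/###
ply 4: ##./##./###/### is terminal -1 (H); from .../.../#../### depth 6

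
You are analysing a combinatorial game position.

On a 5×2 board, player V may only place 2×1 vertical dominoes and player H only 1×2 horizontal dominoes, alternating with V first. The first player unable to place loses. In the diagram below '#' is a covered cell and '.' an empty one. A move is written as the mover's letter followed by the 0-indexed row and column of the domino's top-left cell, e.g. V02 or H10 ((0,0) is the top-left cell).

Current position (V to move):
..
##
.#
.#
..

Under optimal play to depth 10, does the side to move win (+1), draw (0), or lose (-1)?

ply 1, V at ../##/.#/.#/.. | V20=-1→../##/##/##/..*; V30=-1→../##/.#/##/#.
ply 2, H at ../##/##/##/.. | H00=+1→##/##/##/##/..*; H40=+1→../##/##/##/##
ply 3: ##/##/##/##/.. is terminal -1 (V); from ../##/.#/.#/.. depth 10

value(../##/.#/.#/.., V) = -1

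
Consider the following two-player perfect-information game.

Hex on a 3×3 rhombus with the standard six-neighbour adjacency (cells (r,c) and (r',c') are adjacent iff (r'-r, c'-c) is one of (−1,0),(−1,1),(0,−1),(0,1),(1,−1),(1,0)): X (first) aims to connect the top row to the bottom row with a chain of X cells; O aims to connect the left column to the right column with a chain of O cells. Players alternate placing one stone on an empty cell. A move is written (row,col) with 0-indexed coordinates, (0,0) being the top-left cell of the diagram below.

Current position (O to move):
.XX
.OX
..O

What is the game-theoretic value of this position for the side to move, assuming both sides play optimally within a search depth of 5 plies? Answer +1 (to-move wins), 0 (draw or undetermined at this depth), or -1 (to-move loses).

[.XX/.OX/..O] O move#1: (0,0):-1/OXX/.OX/..O, (1,0):-1/.XX/OOX/..O, (2,0):-1/.XX/.OX/O.O, (2,1):+1/.XX/.OX/.OO*
[.XX/.OX/.OO] X move#2: (0,0):-1/XXX/.OX/.OO*, (1,0):-1/.XX/XOX/.OO, (2,0):-1/.XX/.OX/XOO
[XXX/.OX/.OO] O move#3: (1,0):+1/XXX/OOX/.OO*, (2,0):+1/XXX/.OX/OOO
[XXX/OOX/.OO] end (terminal -1, X#4); searched .XX/.OX/..O to 5

value(.XX/.OX/..O, O) = +1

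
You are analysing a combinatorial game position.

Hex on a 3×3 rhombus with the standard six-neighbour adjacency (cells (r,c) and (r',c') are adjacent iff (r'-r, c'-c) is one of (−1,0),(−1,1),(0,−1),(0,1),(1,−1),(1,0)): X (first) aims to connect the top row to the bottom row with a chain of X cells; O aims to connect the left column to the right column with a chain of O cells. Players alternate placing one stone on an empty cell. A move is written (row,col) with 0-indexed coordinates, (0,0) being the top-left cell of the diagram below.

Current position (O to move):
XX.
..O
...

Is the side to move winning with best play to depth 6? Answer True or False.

O winning at [XX./..O/...]: True

ply 1, O at XX./..O/... | (0,2)=-1→XXO/..O/...; (1,0)=-1→XX./O.O/...; (1,1)=+1→XX./.OO/...*; (2,0)=+1→XX./..O/O..; (2,1)=-1→XX./..O/.O.; (2,2)=-1→XX./..O/..O
ply 2, X at XX./.OO/... | (0,2)=-1→XXX/.OO/...*; (1,0)=-1→XX./XOO/...; (2,0)=-1→XX./.OO/X..; (2,1)=-1→XX./.OO/.X.; (2,2)=-1→XX./.OO/..X
ply 3, O at XXX/.OO/... | (1,0)=+1→XXX/OOO/...*; (2,0)=+1→XXX/.OO/O..; (2,1)=+1→XXX/.OO/.O.; (2,2)=+1→XXX/.OO/..O
ply 4: XXX/OOO/... is terminal -1 (X); from XX./..O/... depth 6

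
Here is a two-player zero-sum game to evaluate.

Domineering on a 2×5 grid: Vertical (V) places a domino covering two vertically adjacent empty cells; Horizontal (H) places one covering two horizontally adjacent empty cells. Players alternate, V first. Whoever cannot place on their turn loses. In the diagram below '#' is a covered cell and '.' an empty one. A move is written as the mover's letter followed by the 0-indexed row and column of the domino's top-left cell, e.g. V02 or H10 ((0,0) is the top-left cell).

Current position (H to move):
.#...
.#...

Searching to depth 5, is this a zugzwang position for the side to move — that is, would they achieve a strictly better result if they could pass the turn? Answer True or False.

zugzwang(.#.../.#..., H) = False

ply 1, H at .#.../.#... | H02=-1→.###./.#...*; H03=-1→.#.##/.#...; H12=-1→.#.../.###.; H13=-1→.#.../.#.##
ply 2, V at .###./.#... | V00=-1→####./##...; V04=+1→.####/.#..#*
ply 3, H at .####/.#..# | H12=-1→.####/.####*
ply 4, V at .####/.#### | V00=+1→#####/#####*
ply 5: #####/##### is terminal -1 (H); from .#.../.#... depth 5
pass branch (V moves first from the same position):
  | ply 1, V at .#.../.#... | V00=-1→##.../##...; V02=-1→.##../.##..; V03=+1→.#.#./.#.#.*; V04=-1→.#..#/.#..#
  | ply 2: .#.#./.#.#. is terminal -1 (H); from .#.../.#... depth 5
H moving scores -1; H passing scores -1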